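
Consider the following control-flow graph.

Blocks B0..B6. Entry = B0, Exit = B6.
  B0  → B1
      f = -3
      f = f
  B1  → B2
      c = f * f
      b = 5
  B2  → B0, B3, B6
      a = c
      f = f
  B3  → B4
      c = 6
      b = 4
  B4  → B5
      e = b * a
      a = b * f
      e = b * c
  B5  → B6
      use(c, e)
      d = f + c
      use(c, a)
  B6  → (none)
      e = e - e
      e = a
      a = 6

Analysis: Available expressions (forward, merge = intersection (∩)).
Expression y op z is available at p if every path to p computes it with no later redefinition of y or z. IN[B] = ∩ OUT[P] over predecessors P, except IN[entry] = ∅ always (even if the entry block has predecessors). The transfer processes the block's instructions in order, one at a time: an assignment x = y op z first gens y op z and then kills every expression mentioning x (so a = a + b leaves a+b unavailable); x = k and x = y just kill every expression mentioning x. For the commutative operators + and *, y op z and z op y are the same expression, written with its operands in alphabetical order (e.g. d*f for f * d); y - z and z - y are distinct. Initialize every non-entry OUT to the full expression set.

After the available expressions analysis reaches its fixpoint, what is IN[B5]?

Per-block solution:
  B0: | IN={} | OUT={}
  B1: | IN={} | OUT={f*f}
  B2: | IN={f*f} | OUT={}
  B3: | IN={} | OUT={}
  B4: | IN={} | OUT={b*c, b*f}
  B5: | IN={b*c, b*f} | OUT={b*c, b*f, c+f}
  B6: | IN={} | OUT={}

Merge at B5: IN[B5] = OUT[B4] = {b*c, b*f}

Answer: {b*c, b*f}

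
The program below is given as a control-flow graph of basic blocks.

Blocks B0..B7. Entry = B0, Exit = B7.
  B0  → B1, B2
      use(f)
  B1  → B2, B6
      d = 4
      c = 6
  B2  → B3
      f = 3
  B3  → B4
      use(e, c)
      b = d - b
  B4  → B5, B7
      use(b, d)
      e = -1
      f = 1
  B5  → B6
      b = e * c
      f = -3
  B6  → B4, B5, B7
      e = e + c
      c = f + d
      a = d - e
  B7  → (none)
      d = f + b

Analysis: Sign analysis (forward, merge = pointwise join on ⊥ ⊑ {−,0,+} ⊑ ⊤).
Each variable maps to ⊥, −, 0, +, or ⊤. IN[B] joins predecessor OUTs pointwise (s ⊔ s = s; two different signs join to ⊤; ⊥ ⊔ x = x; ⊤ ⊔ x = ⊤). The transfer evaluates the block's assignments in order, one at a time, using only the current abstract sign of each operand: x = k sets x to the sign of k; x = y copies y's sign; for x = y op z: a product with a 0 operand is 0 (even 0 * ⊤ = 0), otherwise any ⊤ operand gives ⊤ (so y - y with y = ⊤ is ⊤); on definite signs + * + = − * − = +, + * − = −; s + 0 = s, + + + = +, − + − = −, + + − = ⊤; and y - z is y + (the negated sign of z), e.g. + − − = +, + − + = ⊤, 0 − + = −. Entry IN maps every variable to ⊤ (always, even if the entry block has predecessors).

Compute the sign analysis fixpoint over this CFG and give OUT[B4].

Per-block solution:
  B0:  IN=(all ⊤)  OUT=(all ⊤)
  B1:  IN=(all ⊤)  OUT={c:+, d:+; rest ⊤}
  B2:  IN=(all ⊤)  OUT={f:+; rest ⊤}
  B3:  IN={f:+; rest ⊤}  OUT={f:+; rest ⊤}
  B4:  IN=(all ⊤)  OUT={e:-, f:+; rest ⊤}
  B5:  IN=(all ⊤)  OUT={f:-; rest ⊤}
  B6:  IN=(all ⊤)  OUT=(all ⊤)
  B7:  IN=(all ⊤)  OUT=(all ⊤)

Merge at B4: IN[B4] = OUT[B3] ⊔ OUT[B6] = {a: ⊤, b: ⊤, c: ⊤, d: ⊤, e: ⊤, f: ⊤}
Applying B4's transfer function to that IN value gives OUT[B4] (row B4 above).

Answer: {a: ⊤, b: ⊤, c: ⊤, d: ⊤, e: -, f: +}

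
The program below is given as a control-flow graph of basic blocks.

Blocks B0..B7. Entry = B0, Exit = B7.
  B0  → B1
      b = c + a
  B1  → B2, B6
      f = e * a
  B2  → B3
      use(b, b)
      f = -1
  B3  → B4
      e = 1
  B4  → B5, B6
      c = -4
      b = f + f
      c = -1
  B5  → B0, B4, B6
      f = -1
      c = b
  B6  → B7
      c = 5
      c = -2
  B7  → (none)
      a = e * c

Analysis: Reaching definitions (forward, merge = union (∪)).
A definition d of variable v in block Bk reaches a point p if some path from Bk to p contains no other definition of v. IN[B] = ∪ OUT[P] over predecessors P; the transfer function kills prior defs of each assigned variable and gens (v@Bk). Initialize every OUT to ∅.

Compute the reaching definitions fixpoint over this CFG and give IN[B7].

Fixpoint table:
  B0:  IN={b@B4, c@B5, e@B3, f@B5}  OUT={b@B0, c@B5, e@B3, f@B5}
  B1:  IN={b@B0, c@B5, e@B3, f@B5}  OUT={b@B0, c@B5, e@B3, f@B1}
  B2:  IN={b@B0, c@B5, e@B3, f@B1}  OUT={b@B0, c@B5, e@B3, f@B2}
  B3:  IN={b@B0, c@B5, e@B3, f@B2}  OUT={b@B0, c@B5, e@B3, f@B2}
  B4:  IN={b@B0, b@B4, c@B5, e@B3, f@B2, f@B5}  OUT={b@B4, c@B4, e@B3, f@B2, f@B5}
  B5:  IN={b@B4, c@B4, e@B3, f@B2, f@B5}  OUT={b@B4, c@B5, e@B3, f@B5}
  B6:  IN={b@B0, b@B4, c@B4, c@B5, e@B3, f@B1, f@B2, f@B5}  OUT={b@B0, b@B4, c@B6, e@B3, f@B1, f@B2, f@B5}
  B7:  IN={b@B0, b@B4, c@B6, e@B3, f@B1, f@B2, f@B5}  OUT={a@B7, b@B0, b@B4, c@B6, e@B3, f@B1, f@B2, f@B5}

Merge at B7: IN[B7] = OUT[B6] = {b@B0, b@B4, c@B6, e@B3, f@B1, f@B2, f@B5}

Answer: {b@B0, b@B4, c@B6, e@B3, f@B1, f@B2, f@B5}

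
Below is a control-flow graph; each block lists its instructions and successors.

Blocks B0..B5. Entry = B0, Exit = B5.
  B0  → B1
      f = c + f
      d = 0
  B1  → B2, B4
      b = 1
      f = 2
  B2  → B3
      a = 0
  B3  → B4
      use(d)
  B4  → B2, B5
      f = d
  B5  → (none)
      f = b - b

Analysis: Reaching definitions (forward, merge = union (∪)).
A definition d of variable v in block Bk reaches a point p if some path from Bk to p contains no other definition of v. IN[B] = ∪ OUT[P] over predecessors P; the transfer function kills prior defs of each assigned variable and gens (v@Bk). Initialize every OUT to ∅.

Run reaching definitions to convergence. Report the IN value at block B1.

Per-block solution:
  B0: | IN={} | OUT={d@B0, f@B0}
  B1: | IN={d@B0, f@B0} | OUT={b@B1, d@B0, f@B1}
  B2: | IN={a@B2, b@B1, d@B0, f@B1, f@B4} | OUT={a@B2, b@B1, d@B0, f@B1, f@B4}
  B3: | IN={a@B2, b@B1, d@B0, f@B1, f@B4} | OUT={a@B2, b@B1, d@B0, f@B1, f@B4}
  B4: | IN={a@B2, b@B1, d@B0, f@B1, f@B4} | OUT={a@B2, b@B1, d@B0, f@B4}
  B5: | IN={a@B2, b@B1, d@B0, f@B4} | OUT={a@B2, b@B1, d@B0, f@B5}

Merge at B1: IN[B1] = OUT[B0] = {d@B0, f@B0}

Answer: {d@B0, f@B0}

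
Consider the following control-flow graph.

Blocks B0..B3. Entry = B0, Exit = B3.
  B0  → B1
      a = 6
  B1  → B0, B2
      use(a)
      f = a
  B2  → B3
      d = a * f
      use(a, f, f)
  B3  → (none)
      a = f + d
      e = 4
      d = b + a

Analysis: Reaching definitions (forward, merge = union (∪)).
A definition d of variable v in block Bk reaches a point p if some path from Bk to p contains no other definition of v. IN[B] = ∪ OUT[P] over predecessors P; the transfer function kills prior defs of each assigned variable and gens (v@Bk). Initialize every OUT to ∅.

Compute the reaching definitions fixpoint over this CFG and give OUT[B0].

Per-block solution:
  B0:   IN={a@B0, f@B1}   OUT={a@B0, f@B1}
  B1:   IN={a@B0, f@B1}   OUT={a@B0, f@B1}
  B2:   IN={a@B0, f@B1}   OUT={a@B0, d@B2, f@B1}
  B3:   IN={a@B0, d@B2, f@B1}   OUT={a@B3, d@B3, e@B3, f@B1}

Merge at B0 (entry node, so the boundary value {} is joined with the incoming edge(s)): IN[B0] = {} ⊔ OUT[B1] = {a@B0, f@B1}
Applying B0's transfer function to that IN value gives OUT[B0] (row B0 above).

Answer: {a@B0, f@B1}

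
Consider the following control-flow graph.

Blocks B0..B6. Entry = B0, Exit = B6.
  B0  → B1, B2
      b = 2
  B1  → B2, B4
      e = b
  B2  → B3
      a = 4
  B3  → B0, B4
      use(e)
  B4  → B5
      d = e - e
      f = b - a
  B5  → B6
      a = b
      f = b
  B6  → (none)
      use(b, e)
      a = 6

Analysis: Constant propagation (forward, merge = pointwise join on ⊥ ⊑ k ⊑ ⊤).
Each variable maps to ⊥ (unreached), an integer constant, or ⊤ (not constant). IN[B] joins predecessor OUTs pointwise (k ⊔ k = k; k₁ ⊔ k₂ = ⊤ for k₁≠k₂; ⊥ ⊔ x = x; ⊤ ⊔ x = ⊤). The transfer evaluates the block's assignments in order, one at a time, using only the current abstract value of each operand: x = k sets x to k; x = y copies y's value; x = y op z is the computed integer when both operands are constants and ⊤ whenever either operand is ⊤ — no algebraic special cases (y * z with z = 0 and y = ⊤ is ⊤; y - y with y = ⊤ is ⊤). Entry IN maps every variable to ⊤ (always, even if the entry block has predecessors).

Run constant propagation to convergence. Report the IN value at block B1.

Per-block solution:
  B0:  IN=(all ⊤)  OUT={b:2; rest ⊤}
  B1:  IN={b:2; rest ⊤}  OUT={b:2, e:2; rest ⊤}
  B2:  IN={b:2; rest ⊤}  OUT={a:4, b:2; rest ⊤}
  B3:  IN={a:4, b:2; rest ⊤}  OUT={a:4, b:2; rest ⊤}
  B4:  IN={b:2; rest ⊤}  OUT={b:2; rest ⊤}
  B5:  IN={b:2; rest ⊤}  OUT={a:2, b:2, f:2; rest ⊤}
  B6:  IN={a:2, b:2, f:2; rest ⊤}  OUT={a:6, b:2, f:2; rest ⊤}

Merge at B1: IN[B1] = OUT[B0] = {a: ⊤, b: 2, c: ⊤, d: ⊤, e: ⊤, f: ⊤}

Answer: {a: ⊤, b: 2, c: ⊤, d: ⊤, e: ⊤, f: ⊤}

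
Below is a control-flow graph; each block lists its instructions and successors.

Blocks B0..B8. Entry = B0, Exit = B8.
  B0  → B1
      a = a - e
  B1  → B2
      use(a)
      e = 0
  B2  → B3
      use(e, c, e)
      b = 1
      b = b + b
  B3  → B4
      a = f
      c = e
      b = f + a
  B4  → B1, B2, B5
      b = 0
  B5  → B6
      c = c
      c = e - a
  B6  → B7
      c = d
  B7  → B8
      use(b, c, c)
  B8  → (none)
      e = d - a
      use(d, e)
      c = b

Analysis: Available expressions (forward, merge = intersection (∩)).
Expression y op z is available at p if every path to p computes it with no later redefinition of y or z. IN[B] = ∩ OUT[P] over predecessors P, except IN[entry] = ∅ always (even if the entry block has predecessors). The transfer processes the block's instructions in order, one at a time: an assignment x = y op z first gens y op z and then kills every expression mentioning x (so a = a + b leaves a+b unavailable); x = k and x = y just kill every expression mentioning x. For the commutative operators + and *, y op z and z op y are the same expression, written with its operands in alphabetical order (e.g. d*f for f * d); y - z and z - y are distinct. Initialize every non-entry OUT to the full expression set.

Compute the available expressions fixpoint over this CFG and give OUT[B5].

Answer: {a+f, e-a}

Trace:
Fixpoint table:
  B0:   IN={}   OUT={}
  B1:   IN={}   OUT={}
  B2:   IN={}   OUT={}
  B3:   IN={}   OUT={a+f}
  B4:   IN={a+f}   OUT={a+f}
  B5:   IN={a+f}   OUT={a+f, e-a}
  B6:   IN={a+f, e-a}   OUT={a+f, e-a}
  B7:   IN={a+f, e-a}   OUT={a+f, e-a}
  B8:   IN={a+f, e-a}   OUT={a+f, d-a}

Merge at B5: IN[B5] = OUT[B4] = {a+f}
Applying B5's transfer function to that IN value gives OUT[B5] (row B5 above).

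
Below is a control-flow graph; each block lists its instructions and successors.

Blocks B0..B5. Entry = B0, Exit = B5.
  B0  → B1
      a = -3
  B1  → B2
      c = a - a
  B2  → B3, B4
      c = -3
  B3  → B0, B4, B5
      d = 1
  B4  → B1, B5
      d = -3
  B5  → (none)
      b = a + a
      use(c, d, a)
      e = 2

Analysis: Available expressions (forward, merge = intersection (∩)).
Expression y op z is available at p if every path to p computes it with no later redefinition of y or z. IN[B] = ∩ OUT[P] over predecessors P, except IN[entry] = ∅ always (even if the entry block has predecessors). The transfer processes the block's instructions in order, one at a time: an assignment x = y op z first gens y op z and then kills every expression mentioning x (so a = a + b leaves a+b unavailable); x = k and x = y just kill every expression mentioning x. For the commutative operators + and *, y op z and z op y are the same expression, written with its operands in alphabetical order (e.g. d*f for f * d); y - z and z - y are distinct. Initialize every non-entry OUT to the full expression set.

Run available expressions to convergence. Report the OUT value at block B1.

Answer: {a-a}

Working:
Per-block solution:
  B0:   IN={}   OUT={}
  B1:   IN={}   OUT={a-a}
  B2:   IN={a-a}   OUT={a-a}
  B3:   IN={a-a}   OUT={a-a}
  B4:   IN={a-a}   OUT={a-a}
  B5:   IN={a-a}   OUT={a+a, a-a}

Merge at B1: IN[B1] = OUT[B0] ∩ OUT[B4] = {}
Applying B1's transfer function to that IN value gives OUT[B1] (row B1 above).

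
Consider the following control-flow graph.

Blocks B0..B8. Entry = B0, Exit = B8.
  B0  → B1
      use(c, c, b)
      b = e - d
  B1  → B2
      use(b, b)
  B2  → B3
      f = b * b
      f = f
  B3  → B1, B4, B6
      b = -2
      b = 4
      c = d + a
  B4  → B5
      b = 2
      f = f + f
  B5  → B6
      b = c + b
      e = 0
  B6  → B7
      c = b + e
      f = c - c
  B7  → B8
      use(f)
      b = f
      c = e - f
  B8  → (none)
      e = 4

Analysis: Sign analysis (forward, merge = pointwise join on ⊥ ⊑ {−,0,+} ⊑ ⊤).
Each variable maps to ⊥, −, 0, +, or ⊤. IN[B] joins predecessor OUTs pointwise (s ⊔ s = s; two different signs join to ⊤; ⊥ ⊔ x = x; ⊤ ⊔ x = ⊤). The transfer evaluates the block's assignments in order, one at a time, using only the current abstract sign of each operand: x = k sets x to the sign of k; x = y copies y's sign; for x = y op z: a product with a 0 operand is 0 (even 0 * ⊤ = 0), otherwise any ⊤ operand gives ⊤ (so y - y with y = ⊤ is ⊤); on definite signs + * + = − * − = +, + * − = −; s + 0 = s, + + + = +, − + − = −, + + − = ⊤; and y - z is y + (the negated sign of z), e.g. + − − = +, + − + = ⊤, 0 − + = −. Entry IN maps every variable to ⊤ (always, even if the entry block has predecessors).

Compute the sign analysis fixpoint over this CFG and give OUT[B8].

Converged values:
  B0:   IN=(all ⊤)   OUT=(all ⊤)
  B1:   IN=(all ⊤)   OUT=(all ⊤)
  B2:   IN=(all ⊤)   OUT=(all ⊤)
  B3:   IN=(all ⊤)   OUT={b:+; rest ⊤}
  B4:   IN={b:+; rest ⊤}   OUT={b:+; rest ⊤}
  B5:   IN={b:+; rest ⊤}   OUT={e:0; rest ⊤}
  B6:   IN=(all ⊤)   OUT=(all ⊤)
  B7:   IN=(all ⊤)   OUT=(all ⊤)
  B8:   IN=(all ⊤)   OUT={e:+; rest ⊤}

Merge at B8: IN[B8] = OUT[B7] = {a: ⊤, b: ⊤, c: ⊤, d: ⊤, e: ⊤, f: ⊤}
Applying B8's transfer function to that IN value gives OUT[B8] (row B8 above).

Answer: {a: ⊤, b: ⊤, c: ⊤, d: ⊤, e: +, f: ⊤}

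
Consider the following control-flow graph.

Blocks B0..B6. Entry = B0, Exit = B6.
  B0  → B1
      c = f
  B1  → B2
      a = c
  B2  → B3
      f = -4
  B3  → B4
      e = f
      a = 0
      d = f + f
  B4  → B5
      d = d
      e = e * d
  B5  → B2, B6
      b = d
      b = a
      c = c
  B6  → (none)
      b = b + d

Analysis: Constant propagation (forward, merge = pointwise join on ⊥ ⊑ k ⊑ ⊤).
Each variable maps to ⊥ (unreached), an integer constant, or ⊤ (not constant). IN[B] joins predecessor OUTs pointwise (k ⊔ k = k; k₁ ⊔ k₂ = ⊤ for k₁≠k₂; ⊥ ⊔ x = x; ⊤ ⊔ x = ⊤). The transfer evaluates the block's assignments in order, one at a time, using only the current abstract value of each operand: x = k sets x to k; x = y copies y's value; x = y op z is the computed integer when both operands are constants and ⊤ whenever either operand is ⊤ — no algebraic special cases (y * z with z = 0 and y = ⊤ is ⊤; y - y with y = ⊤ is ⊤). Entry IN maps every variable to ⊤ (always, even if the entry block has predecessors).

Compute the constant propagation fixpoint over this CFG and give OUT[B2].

Per-block solution:
  B0: | IN=(all ⊤) | OUT=(all ⊤)
  B1: | IN=(all ⊤) | OUT=(all ⊤)
  B2: | IN=(all ⊤) | OUT={f:-4; rest ⊤}
  B3: | IN={f:-4; rest ⊤} | OUT={a:0, d:-8, e:-4, f:-4; rest ⊤}
  B4: | IN={a:0, d:-8, e:-4, f:-4; rest ⊤} | OUT={a:0, d:-8, e:32, f:-4; rest ⊤}
  B5: | IN={a:0, d:-8, e:32, f:-4; rest ⊤} | OUT={a:0, b:0, d:-8, e:32, f:-4; rest ⊤}
  B6: | IN={a:0, b:0, d:-8, e:32, f:-4; rest ⊤} | OUT={a:0, b:-8, d:-8, e:32, f:-4; rest ⊤}

Merge at B2: IN[B2] = OUT[B1] ⊔ OUT[B5] = {a: ⊤, b: ⊤, c: ⊤, d: ⊤, e: ⊤, f: ⊤}
Applying B2's transfer function to that IN value gives OUT[B2] (row B2 above).

Answer: {a: ⊤, b: ⊤, c: ⊤, d: ⊤, e: ⊤, f: -4}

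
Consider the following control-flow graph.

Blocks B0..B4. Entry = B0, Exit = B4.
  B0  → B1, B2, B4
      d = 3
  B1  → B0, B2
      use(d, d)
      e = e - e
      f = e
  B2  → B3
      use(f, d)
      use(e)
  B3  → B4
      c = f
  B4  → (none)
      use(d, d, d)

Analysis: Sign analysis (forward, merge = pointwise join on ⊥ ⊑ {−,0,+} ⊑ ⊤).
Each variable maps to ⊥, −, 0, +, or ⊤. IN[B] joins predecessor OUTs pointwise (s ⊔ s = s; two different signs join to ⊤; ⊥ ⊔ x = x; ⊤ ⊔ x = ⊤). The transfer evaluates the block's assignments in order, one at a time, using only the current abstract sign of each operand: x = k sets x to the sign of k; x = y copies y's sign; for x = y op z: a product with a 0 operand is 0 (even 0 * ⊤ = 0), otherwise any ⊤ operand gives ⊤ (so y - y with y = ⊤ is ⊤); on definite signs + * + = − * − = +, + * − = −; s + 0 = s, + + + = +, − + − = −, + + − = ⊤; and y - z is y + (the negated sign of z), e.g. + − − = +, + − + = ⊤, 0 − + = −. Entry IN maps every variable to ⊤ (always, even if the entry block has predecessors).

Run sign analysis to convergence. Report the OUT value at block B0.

Fixpoint table:
  B0:   IN=(all ⊤)   OUT={d:+; rest ⊤}
  B1:   IN={d:+; rest ⊤}   OUT={d:+; rest ⊤}
  B2:   IN={d:+; rest ⊤}   OUT={d:+; rest ⊤}
  B3:   IN={d:+; rest ⊤}   OUT={d:+; rest ⊤}
  B4:   IN={d:+; rest ⊤}   OUT={d:+; rest ⊤}

Merge at B0 (entry node, so the boundary value (all ⊤) is joined with the incoming edge(s)): IN[B0] = (all ⊤) ⊔ OUT[B1] = {a: ⊤, b: ⊤, c: ⊤, d: ⊤, e: ⊤, f: ⊤}
Applying B0's transfer function to that IN value gives OUT[B0] (row B0 above).

Answer: {a: ⊤, b: ⊤, c: ⊤, d: +, e: ⊤, f: ⊤}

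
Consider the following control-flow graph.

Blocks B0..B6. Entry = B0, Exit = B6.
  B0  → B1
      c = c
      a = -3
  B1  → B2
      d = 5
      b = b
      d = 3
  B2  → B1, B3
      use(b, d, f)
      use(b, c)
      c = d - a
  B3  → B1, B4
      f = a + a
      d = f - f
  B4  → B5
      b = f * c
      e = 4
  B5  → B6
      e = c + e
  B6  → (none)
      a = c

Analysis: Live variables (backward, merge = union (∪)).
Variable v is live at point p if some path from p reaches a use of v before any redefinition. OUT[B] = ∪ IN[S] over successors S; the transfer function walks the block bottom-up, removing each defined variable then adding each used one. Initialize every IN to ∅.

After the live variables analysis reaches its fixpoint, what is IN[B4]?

Converged values:
  B0:  IN={b, c, f}  OUT={a, b, c, f}
  B1:  IN={a, b, c, f}  OUT={a, b, c, d, f}
  B2:  IN={a, b, c, d, f}  OUT={a, b, c, f}
  B3:  IN={a, b, c}  OUT={a, b, c, f}
  B4:  IN={c, f}  OUT={c, e}
  B5:  IN={c, e}  OUT={c}
  B6:  IN={c}  OUT={}

Merge at B4: OUT[B4] = IN[B5] = {c, e}
Applying B4's transfer function to that OUT value gives IN[B4] (row B4 above).

Answer: {c, f}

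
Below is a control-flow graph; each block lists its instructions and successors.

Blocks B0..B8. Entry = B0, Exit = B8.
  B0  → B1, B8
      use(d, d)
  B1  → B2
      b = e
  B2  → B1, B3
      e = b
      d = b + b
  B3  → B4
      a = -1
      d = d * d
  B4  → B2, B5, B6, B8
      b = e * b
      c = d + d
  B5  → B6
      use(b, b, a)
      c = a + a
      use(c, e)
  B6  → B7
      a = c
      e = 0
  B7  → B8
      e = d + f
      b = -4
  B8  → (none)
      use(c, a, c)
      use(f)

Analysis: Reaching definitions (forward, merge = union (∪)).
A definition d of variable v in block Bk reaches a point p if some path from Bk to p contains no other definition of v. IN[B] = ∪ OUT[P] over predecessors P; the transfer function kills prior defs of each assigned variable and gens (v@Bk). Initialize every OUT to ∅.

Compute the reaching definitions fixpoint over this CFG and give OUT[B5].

Per-block solution:
  B0:  IN={}  OUT={}
  B1:  IN={a@B3, b@B1, b@B4, c@B4, d@B2, e@B2}  OUT={a@B3, b@B1, c@B4, d@B2, e@B2}
  B2:  IN={a@B3, b@B1, b@B4, c@B4, d@B2, d@B3, e@B2}  OUT={a@B3, b@B1, b@B4, c@B4, d@B2, e@B2}
  B3:  IN={a@B3, b@B1, b@B4, c@B4, d@B2, e@B2}  OUT={a@B3, b@B1, b@B4, c@B4, d@B3, e@B2}
  B4:  IN={a@B3, b@B1, b@B4, c@B4, d@B3, e@B2}  OUT={a@B3, b@B4, c@B4, d@B3, e@B2}
  B5:  IN={a@B3, b@B4, c@B4, d@B3, e@B2}  OUT={a@B3, b@B4, c@B5, d@B3, e@B2}
  B6:  IN={a@B3, b@B4, c@B4, c@B5, d@B3, e@B2}  OUT={a@B6, b@B4, c@B4, c@B5, d@B3, e@B6}
  B7:  IN={a@B6, b@B4, c@B4, c@B5, d@B3, e@B6}  OUT={a@B6, b@B7, c@B4, c@B5, d@B3, e@B7}
  B8:  IN={a@B3, a@B6, b@B4, b@B7, c@B4, c@B5, d@B3, e@B2, e@B7}  OUT={a@B3, a@B6, b@B4, b@B7, c@B4, c@B5, d@B3, e@B2, e@B7}

Merge at B5: IN[B5] = OUT[B4] = {a@B3, b@B4, c@B4, d@B3, e@B2}
Applying B5's transfer function to that IN value gives OUT[B5] (row B5 above).

Answer: {a@B3, b@B4, c@B5, d@B3, e@B2}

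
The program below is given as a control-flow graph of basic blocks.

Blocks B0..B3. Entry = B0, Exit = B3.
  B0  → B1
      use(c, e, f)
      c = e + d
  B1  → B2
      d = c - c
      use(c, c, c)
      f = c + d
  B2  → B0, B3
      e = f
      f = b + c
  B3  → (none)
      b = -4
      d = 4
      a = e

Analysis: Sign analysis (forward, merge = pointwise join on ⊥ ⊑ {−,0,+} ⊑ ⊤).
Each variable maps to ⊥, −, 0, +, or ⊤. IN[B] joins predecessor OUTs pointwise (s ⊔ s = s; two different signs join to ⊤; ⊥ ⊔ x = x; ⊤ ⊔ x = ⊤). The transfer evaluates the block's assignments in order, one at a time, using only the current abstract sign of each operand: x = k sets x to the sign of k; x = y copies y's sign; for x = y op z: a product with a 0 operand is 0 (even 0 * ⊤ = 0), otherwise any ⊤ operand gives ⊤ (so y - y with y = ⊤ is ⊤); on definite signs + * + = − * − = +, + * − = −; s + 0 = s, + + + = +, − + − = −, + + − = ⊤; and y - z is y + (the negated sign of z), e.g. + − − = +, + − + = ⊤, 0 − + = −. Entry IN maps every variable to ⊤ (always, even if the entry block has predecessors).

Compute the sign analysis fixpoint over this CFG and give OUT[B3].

Answer: {a: ⊤, b: -, c: ⊤, d: +, e: ⊤, f: ⊤}

Derivation:
Converged values:
  B0:   IN=(all ⊤)   OUT=(all ⊤)
  B1:   IN=(all ⊤)   OUT=(all ⊤)
  B2:   IN=(all ⊤)   OUT=(all ⊤)
  B3:   IN=(all ⊤)   OUT={b:-, d:+; rest ⊤}

Merge at B3: IN[B3] = OUT[B2] = {a: ⊤, b: ⊤, c: ⊤, d: ⊤, e: ⊤, f: ⊤}
Applying B3's transfer function to that IN value gives OUT[B3] (row B3 above).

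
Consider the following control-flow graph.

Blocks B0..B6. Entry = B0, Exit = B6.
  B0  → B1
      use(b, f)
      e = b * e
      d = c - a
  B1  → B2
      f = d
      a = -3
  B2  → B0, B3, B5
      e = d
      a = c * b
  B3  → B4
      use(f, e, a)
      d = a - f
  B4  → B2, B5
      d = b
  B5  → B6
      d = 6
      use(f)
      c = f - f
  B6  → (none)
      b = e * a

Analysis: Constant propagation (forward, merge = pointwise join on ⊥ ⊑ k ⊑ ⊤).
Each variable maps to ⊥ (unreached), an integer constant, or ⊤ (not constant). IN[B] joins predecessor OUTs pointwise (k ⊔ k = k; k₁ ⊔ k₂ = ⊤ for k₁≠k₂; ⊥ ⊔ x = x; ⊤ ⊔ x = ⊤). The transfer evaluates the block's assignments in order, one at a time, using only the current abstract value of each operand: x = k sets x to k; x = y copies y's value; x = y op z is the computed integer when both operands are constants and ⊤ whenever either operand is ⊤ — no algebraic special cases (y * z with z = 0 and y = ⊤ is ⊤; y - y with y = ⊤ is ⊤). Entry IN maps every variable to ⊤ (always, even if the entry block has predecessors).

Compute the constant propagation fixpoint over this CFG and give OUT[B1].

Answer: {a: -3, b: ⊤, c: ⊤, d: ⊤, e: ⊤, f: ⊤}

Derivation:
Fixpoint table:
  B0: | IN=(all ⊤) | OUT=(all ⊤)
  B1: | IN=(all ⊤) | OUT={a:-3; rest ⊤}
  B2: | IN=(all ⊤) | OUT=(all ⊤)
  B3: | IN=(all ⊤) | OUT=(all ⊤)
  B4: | IN=(all ⊤) | OUT=(all ⊤)
  B5: | IN=(all ⊤) | OUT={d:6; rest ⊤}
  B6: | IN={d:6; rest ⊤} | OUT={d:6; rest ⊤}

Merge at B1: IN[B1] = OUT[B0] = {a: ⊤, b: ⊤, c: ⊤, d: ⊤, e: ⊤, f: ⊤}
Applying B1's transfer function to that IN value gives OUT[B1] (row B1 above).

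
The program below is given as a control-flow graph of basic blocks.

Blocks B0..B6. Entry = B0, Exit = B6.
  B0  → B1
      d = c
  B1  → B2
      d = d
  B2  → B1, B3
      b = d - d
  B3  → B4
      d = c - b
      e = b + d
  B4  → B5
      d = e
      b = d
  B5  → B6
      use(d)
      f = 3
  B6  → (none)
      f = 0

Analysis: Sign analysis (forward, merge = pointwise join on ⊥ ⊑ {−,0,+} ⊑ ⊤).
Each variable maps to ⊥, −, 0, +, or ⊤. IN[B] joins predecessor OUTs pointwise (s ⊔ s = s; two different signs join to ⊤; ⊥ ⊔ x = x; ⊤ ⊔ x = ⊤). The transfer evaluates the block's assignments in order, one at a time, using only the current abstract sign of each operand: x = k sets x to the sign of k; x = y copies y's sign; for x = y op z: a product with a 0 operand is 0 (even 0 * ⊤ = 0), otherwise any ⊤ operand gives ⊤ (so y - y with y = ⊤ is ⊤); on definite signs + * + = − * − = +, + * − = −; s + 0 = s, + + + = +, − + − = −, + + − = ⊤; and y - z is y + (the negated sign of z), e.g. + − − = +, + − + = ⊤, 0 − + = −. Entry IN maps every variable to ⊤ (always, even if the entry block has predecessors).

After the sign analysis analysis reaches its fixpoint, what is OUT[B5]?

Fixpoint table:
  B0:   IN=(all ⊤)   OUT=(all ⊤)
  B1:   IN=(all ⊤)   OUT=(all ⊤)
  B2:   IN=(all ⊤)   OUT=(all ⊤)
  B3:   IN=(all ⊤)   OUT=(all ⊤)
  B4:   IN=(all ⊤)   OUT=(all ⊤)
  B5:   IN=(all ⊤)   OUT={f:+; rest ⊤}
  B6:   IN={f:+; rest ⊤}   OUT={f:0; rest ⊤}

Merge at B5: IN[B5] = OUT[B4] = {a: ⊤, b: ⊤, c: ⊤, d: ⊤, e: ⊤, f: ⊤}
Applying B5's transfer function to that IN value gives OUT[B5] (row B5 above).

Answer: {a: ⊤, b: ⊤, c: ⊤, d: ⊤, e: ⊤, f: +}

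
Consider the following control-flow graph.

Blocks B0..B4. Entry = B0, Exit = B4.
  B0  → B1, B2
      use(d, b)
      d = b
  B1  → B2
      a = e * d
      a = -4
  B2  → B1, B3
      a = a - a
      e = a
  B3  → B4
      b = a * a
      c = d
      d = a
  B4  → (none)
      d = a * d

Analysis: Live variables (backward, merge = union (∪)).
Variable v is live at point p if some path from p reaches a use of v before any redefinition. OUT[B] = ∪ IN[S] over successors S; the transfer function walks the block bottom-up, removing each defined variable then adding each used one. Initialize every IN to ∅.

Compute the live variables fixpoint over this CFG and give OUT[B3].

Answer: {a, d}

Working:
Converged values:
  B0: | IN={a, b, d, e} | OUT={a, d, e}
  B1: | IN={d, e} | OUT={a, d}
  B2: | IN={a, d} | OUT={a, d, e}
  B3: | IN={a, d} | OUT={a, d}
  B4: | IN={a, d} | OUT={}

Merge at B3: OUT[B3] = IN[B4] = {a, d}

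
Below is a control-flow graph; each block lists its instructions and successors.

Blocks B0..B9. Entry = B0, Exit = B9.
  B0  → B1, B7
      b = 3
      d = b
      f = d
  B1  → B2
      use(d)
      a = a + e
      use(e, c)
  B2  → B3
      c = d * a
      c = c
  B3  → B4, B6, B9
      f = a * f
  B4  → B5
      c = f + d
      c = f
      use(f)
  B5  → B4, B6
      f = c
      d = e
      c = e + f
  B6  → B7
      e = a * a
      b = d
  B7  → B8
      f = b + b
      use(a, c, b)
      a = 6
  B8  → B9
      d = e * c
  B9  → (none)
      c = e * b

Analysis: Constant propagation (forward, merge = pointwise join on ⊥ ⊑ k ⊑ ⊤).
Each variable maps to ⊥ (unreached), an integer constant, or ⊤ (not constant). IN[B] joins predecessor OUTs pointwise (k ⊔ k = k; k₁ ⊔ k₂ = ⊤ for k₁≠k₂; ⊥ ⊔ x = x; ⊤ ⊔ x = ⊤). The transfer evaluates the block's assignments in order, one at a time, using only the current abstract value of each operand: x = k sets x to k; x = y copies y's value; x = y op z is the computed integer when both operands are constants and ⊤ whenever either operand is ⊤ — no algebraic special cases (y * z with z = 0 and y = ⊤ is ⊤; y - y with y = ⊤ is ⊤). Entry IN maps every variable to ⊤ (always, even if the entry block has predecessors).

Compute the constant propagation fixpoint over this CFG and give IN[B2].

Per-block solution:
  B0:  IN=(all ⊤)  OUT={b:3, d:3, f:3; rest ⊤}
  B1:  IN={b:3, d:3, f:3; rest ⊤}  OUT={b:3, d:3, f:3; rest ⊤}
  B2:  IN={b:3, d:3, f:3; rest ⊤}  OUT={b:3, d:3, f:3; rest ⊤}
  B3:  IN={b:3, d:3, f:3; rest ⊤}  OUT={b:3, d:3; rest ⊤}
  B4:  IN={b:3; rest ⊤}  OUT={b:3; rest ⊤}
  B5:  IN={b:3; rest ⊤}  OUT={b:3; rest ⊤}
  B6:  IN={b:3; rest ⊤}  OUT=(all ⊤)
  B7:  IN=(all ⊤)  OUT={a:6; rest ⊤}
  B8:  IN={a:6; rest ⊤}  OUT={a:6; rest ⊤}
  B9:  IN=(all ⊤)  OUT=(all ⊤)

Merge at B2: IN[B2] = OUT[B1] = {a: ⊤, b: 3, c: ⊤, d: 3, e: ⊤, f: 3}

Answer: {a: ⊤, b: 3, c: ⊤, d: 3, e: ⊤, f: 3}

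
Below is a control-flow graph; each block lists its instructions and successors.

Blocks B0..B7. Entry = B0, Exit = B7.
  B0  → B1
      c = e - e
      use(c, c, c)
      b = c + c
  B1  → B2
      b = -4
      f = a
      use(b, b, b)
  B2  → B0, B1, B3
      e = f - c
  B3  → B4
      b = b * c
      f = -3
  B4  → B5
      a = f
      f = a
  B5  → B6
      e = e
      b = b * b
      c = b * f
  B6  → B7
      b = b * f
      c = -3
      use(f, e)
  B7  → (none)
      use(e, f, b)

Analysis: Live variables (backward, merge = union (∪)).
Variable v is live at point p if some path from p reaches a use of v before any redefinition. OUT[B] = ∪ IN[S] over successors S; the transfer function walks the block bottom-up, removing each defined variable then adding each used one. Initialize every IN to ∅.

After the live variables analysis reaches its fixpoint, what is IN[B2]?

Fixpoint table:
  B0:   IN={a, e}   OUT={a, c}
  B1:   IN={a, c}   OUT={a, b, c, f}
  B2:   IN={a, b, c, f}   OUT={a, b, c, e}
  B3:   IN={b, c, e}   OUT={b, e, f}
  B4:   IN={b, e, f}   OUT={b, e, f}
  B5:   IN={b, e, f}   OUT={b, e, f}
  B6:   IN={b, e, f}   OUT={b, e, f}
  B7:   IN={b, e, f}   OUT={}

Merge at B2: OUT[B2] = IN[B0] ⊔ IN[B1] ⊔ IN[B3] = {a, b, c, e}
Applying B2's transfer function to that OUT value gives IN[B2] (row B2 above).

Answer: {a, b, c, f}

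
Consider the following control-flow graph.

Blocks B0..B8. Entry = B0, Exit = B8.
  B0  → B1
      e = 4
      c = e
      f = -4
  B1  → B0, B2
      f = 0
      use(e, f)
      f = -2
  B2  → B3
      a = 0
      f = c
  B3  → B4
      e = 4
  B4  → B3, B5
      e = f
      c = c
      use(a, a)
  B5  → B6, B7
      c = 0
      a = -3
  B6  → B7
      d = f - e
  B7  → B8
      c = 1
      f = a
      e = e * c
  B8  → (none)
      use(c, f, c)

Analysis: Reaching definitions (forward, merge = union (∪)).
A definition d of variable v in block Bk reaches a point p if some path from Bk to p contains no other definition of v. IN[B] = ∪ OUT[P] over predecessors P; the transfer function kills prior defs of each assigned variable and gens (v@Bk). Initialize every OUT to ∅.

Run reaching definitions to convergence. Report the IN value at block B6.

Fixpoint table:
  B0:  IN={c@B0, e@B0, f@B1}  OUT={c@B0, e@B0, f@B0}
  B1:  IN={c@B0, e@B0, f@B0}  OUT={c@B0, e@B0, f@B1}
  B2:  IN={c@B0, e@B0, f@B1}  OUT={a@B2, c@B0, e@B0, f@B2}
  B3:  IN={a@B2, c@B0, c@B4, e@B0, e@B4, f@B2}  OUT={a@B2, c@B0, c@B4, e@B3, f@B2}
  B4:  IN={a@B2, c@B0, c@B4, e@B3, f@B2}  OUT={a@B2, c@B4, e@B4, f@B2}
  B5:  IN={a@B2, c@B4, e@B4, f@B2}  OUT={a@B5, c@B5, e@B4, f@B2}
  B6:  IN={a@B5, c@B5, e@B4, f@B2}  OUT={a@B5, c@B5, d@B6, e@B4, f@B2}
  B7:  IN={a@B5, c@B5, d@B6, e@B4, f@B2}  OUT={a@B5, c@B7, d@B6, e@B7, f@B7}
  B8:  IN={a@B5, c@B7, d@B6, e@B7, f@B7}  OUT={a@B5, c@B7, d@B6, e@B7, f@B7}

Merge at B6: IN[B6] = OUT[B5] = {a@B5, c@B5, e@B4, f@B2}

Answer: {a@B5, c@B5, e@B4, f@B2}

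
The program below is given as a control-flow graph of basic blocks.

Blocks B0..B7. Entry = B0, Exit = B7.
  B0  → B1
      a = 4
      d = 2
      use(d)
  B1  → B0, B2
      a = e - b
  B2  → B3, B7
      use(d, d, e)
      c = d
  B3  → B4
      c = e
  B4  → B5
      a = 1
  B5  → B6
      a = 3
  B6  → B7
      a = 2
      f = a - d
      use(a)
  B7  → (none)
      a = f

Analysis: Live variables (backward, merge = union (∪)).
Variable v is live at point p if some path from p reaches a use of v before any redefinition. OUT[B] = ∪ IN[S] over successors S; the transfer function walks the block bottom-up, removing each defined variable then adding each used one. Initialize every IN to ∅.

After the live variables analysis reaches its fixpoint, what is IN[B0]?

Answer: {b, e, f}

Trace:
Converged values:
  B0:  IN={b, e, f}  OUT={b, d, e, f}
  B1:  IN={b, d, e, f}  OUT={b, d, e, f}
  B2:  IN={d, e, f}  OUT={d, e, f}
  B3:  IN={d, e}  OUT={d}
  B4:  IN={d}  OUT={d}
  B5:  IN={d}  OUT={d}
  B6:  IN={d}  OUT={f}
  B7:  IN={f}  OUT={}

Merge at B0: OUT[B0] = IN[B1] = {b, d, e, f}
Applying B0's transfer function to that OUT value gives IN[B0] (row B0 above).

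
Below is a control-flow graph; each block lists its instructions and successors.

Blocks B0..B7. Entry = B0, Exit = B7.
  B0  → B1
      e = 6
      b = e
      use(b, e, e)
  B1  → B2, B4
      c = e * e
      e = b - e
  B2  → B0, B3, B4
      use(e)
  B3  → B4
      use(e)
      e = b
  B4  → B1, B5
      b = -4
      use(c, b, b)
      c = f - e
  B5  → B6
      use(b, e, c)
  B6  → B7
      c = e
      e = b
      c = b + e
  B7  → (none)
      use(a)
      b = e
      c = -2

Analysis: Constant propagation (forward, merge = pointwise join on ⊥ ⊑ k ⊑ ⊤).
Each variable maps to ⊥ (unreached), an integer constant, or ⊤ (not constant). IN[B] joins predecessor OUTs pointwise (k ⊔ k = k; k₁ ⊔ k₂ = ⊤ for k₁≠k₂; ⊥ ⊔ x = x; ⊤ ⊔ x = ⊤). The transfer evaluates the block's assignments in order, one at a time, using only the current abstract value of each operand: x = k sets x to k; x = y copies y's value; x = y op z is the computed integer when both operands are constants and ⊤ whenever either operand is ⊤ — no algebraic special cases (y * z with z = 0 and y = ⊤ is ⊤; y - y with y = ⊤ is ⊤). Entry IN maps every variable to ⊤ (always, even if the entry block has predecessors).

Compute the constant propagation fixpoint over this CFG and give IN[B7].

Answer: {a: ⊤, b: -4, c: -8, d: ⊤, e: -4, f: ⊤}

Trace:
Converged values:
  B0:   IN=(all ⊤)   OUT={b:6, e:6; rest ⊤}
  B1:   IN=(all ⊤)   OUT=(all ⊤)
  B2:   IN=(all ⊤)   OUT=(all ⊤)
  B3:   IN=(all ⊤)   OUT=(all ⊤)
  B4:   IN=(all ⊤)   OUT={b:-4; rest ⊤}
  B5:   IN={b:-4; rest ⊤}   OUT={b:-4; rest ⊤}
  B6:   IN={b:-4; rest ⊤}   OUT={b:-4, c:-8, e:-4; rest ⊤}
  B7:   IN={b:-4, c:-8, e:-4; rest ⊤}   OUT={b:-4, c:-2, e:-4; rest ⊤}

Merge at B7: IN[B7] = OUT[B6] = {a: ⊤, b: -4, c: -8, d: ⊤, e: -4, f: ⊤}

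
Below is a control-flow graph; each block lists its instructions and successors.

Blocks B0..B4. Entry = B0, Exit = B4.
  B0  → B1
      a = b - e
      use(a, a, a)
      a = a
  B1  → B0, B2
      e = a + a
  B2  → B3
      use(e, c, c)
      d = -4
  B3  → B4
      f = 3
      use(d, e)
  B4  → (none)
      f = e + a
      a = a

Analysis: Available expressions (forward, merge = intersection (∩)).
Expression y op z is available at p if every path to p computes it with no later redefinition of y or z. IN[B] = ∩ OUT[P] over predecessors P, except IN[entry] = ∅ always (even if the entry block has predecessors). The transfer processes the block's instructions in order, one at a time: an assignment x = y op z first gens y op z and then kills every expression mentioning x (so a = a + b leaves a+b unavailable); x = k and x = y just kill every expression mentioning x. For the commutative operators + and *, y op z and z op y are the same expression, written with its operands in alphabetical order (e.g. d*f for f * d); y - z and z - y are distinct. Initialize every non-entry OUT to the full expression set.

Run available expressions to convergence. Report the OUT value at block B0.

Converged values:
  B0:   IN={}   OUT={b-e}
  B1:   IN={b-e}   OUT={a+a}
  B2:   IN={a+a}   OUT={a+a}
  B3:   IN={a+a}   OUT={a+a}
  B4:   IN={a+a}   OUT={}

Merge at B0 (entry node, so the boundary value {} is joined with the incoming edge(s)): IN[B0] = {} ∩ OUT[B1] = {}
Applying B0's transfer function to that IN value gives OUT[B0] (row B0 above).

Answer: {b-e}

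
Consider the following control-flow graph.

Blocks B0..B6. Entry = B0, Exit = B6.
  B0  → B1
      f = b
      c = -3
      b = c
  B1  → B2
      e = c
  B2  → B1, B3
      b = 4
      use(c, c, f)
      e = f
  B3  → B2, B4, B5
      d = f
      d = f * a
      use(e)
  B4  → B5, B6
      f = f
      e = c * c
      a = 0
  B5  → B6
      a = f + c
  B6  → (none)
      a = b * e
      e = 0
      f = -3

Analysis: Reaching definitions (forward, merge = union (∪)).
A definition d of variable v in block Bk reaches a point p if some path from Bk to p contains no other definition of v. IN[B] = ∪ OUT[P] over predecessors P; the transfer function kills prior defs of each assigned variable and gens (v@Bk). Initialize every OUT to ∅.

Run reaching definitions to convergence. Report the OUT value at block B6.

Answer: {a@B6, b@B2, c@B0, d@B3, e@B6, f@B6}

Working:
Fixpoint table:
  B0: | IN={} | OUT={b@B0, c@B0, f@B0}
  B1: | IN={b@B0, b@B2, c@B0, d@B3, e@B2, f@B0} | OUT={b@B0, b@B2, c@B0, d@B3, e@B1, f@B0}
  B2: | IN={b@B0, b@B2, c@B0, d@B3, e@B1, e@B2, f@B0} | OUT={b@B2, c@B0, d@B3, e@B2, f@B0}
  B3: | IN={b@B2, c@B0, d@B3, e@B2, f@B0} | OUT={b@B2, c@B0, d@B3, e@B2, f@B0}
  B4: | IN={b@B2, c@B0, d@B3, e@B2, f@B0} | OUT={a@B4, b@B2, c@B0, d@B3, e@B4, f@B4}
  B5: | IN={a@B4, b@B2, c@B0, d@B3, e@B2, e@B4, f@B0, f@B4} | OUT={a@B5, b@B2, c@B0, d@B3, e@B2, e@B4, f@B0, f@B4}
  B6: | IN={a@B4, a@B5, b@B2, c@B0, d@B3, e@B2, e@B4, f@B0, f@B4} | OUT={a@B6, b@B2, c@B0, d@B3, e@B6, f@B6}

Merge at B6: IN[B6] = OUT[B4] ⊔ OUT[B5] = {a@B4, a@B5, b@B2, c@B0, d@B3, e@B2, e@B4, f@B0, f@B4}
Applying B6's transfer function to that IN value gives OUT[B6] (row B6 above).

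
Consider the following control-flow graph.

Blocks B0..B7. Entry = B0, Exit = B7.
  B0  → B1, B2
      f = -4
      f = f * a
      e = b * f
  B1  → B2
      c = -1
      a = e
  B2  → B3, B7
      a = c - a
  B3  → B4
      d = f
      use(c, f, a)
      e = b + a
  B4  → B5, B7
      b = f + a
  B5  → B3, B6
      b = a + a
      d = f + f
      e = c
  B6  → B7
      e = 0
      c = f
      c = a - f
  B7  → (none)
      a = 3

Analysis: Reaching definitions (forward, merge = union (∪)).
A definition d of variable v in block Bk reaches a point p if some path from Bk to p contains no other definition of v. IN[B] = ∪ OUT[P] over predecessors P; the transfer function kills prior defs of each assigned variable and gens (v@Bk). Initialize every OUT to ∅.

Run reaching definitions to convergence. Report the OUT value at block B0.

Answer: {e@B0, f@B0}

Trace:
Converged values:
  B0:   IN={}   OUT={e@B0, f@B0}
  B1:   IN={e@B0, f@B0}   OUT={a@B1, c@B1, e@B0, f@B0}
  B2:   IN={a@B1, c@B1, e@B0, f@B0}   OUT={a@B2, c@B1, e@B0, f@B0}
  B3:   IN={a@B2, b@B5, c@B1, d@B5, e@B0, e@B5, f@B0}   OUT={a@B2, b@B5, c@B1, d@B3, e@B3, f@B0}
  B4:   IN={a@B2, b@B5, c@B1, d@B3, e@B3, f@B0}   OUT={a@B2, b@B4, c@B1, d@B3, e@B3, f@B0}
  B5:   IN={a@B2, b@B4, c@B1, d@B3, e@B3, f@B0}   OUT={a@B2, b@B5, c@B1, d@B5, e@B5, f@B0}
  B6:   IN={a@B2, b@B5, c@B1, d@B5, e@B5, f@B0}   OUT={a@B2, b@B5, c@B6, d@B5, e@B6, f@B0}
  B7:   IN={a@B2, b@B4, b@B5, c@B1, c@B6, d@B3, d@B5, e@B0, e@B3, e@B6, f@B0}   OUT={a@B7, b@B4, b@B5, c@B1, c@B6, d@B3, d@B5, e@B0, e@B3, e@B6, f@B0}

B0 is the boundary node: IN[B0] = {}
Applying B0's transfer function to that IN value gives OUT[B0] (row B0 above).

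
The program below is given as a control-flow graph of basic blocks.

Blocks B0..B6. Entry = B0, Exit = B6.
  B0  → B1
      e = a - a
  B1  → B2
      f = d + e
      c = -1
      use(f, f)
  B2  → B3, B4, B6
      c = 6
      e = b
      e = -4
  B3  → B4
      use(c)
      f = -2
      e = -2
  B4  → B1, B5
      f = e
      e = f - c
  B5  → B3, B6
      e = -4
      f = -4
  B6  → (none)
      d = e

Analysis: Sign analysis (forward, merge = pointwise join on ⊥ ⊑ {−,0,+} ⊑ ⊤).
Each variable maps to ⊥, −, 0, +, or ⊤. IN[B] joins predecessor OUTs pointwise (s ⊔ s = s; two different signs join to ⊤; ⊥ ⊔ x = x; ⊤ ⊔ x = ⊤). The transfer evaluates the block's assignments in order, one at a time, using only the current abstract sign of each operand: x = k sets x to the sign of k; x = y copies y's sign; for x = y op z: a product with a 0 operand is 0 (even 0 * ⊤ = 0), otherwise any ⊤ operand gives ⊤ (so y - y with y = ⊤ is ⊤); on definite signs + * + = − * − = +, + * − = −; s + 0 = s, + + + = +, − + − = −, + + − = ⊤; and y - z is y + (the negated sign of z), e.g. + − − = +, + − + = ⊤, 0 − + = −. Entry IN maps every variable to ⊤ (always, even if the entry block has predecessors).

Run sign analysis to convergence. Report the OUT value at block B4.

Per-block solution:
  B0:  IN=(all ⊤)  OUT=(all ⊤)
  B1:  IN=(all ⊤)  OUT={c:-; rest ⊤}
  B2:  IN={c:-; rest ⊤}  OUT={c:+, e:-; rest ⊤}
  B3:  IN={c:+, e:-; rest ⊤}  OUT={c:+, e:-, f:-; rest ⊤}
  B4:  IN={c:+, e:-; rest ⊤}  OUT={c:+, e:-, f:-; rest ⊤}
  B5:  IN={c:+, e:-, f:-; rest ⊤}  OUT={c:+, e:-, f:-; rest ⊤}
  B6:  IN={c:+, e:-; rest ⊤}  OUT={c:+, d:-, e:-; rest ⊤}

Merge at B4: IN[B4] = OUT[B2] ⊔ OUT[B3] = {a: ⊤, b: ⊤, c: +, d: ⊤, e: -, f: ⊤}
Applying B4's transfer function to that IN value gives OUT[B4] (row B4 above).

Answer: {a: ⊤, b: ⊤, c: +, d: ⊤, e: -, f: -}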